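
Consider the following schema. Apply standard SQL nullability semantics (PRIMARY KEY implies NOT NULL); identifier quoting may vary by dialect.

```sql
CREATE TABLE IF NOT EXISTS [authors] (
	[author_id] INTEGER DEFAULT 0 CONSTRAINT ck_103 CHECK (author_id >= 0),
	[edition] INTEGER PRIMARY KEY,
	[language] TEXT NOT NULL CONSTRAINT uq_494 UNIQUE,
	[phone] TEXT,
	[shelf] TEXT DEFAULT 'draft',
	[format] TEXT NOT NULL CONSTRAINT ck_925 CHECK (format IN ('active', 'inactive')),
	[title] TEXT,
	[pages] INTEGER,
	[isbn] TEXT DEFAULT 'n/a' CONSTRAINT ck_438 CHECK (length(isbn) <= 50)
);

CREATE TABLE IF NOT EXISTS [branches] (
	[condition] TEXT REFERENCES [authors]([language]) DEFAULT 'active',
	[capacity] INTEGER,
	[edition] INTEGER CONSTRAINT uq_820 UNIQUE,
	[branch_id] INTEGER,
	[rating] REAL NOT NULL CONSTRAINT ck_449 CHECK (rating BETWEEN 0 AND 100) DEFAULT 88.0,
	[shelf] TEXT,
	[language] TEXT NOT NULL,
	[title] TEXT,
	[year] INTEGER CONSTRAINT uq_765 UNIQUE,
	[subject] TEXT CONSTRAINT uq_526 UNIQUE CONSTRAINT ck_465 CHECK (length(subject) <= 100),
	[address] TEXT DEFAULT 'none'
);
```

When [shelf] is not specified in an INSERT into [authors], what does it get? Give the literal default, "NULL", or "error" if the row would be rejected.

'draft'

shelf has an explicit DEFAULT 'draft'.
When the column is omitted from an INSERT, that default is used.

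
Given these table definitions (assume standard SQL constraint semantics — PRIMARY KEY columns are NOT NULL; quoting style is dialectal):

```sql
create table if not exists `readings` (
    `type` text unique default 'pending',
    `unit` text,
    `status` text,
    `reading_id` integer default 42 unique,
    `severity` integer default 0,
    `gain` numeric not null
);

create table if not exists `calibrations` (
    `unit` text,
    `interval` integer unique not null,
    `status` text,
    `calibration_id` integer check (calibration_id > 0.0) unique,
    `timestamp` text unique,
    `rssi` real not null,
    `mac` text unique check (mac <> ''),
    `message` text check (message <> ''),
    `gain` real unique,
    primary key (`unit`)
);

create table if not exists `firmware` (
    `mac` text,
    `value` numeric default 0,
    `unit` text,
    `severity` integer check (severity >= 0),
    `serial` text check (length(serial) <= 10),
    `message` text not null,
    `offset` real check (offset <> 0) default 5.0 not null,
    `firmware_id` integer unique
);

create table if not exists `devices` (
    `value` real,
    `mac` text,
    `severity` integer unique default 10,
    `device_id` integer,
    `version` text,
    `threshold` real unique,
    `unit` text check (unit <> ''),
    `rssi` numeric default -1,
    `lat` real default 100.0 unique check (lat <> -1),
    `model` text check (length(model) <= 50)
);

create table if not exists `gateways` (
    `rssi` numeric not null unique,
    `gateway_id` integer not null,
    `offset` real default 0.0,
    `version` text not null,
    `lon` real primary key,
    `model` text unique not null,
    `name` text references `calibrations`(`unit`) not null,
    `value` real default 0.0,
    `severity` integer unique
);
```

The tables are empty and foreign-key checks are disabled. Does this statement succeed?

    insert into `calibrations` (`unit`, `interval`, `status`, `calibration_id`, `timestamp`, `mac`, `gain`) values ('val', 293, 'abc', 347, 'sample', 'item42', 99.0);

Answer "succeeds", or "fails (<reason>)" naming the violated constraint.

fails (NOT NULL on rssi)

rssi is omitted from the column list and has no DEFAULT, so it would receive NULL.
But rssi is declared NOT NULL.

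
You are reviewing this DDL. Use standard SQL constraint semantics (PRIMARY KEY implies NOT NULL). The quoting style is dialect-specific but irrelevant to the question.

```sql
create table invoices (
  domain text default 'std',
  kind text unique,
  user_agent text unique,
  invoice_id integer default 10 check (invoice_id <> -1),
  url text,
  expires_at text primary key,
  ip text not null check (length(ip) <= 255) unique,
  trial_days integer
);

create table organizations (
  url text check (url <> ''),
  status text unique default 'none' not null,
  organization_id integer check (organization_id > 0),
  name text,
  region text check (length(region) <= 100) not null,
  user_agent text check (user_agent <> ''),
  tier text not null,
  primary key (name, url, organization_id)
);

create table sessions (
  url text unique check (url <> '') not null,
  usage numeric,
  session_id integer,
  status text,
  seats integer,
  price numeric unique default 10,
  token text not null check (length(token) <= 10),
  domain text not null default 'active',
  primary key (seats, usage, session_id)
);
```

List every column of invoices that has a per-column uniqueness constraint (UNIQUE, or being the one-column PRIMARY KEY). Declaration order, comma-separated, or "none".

kind, user_agent, expires_at, ip

- domain: no UNIQUE or single-column PK constraint.
- kind: declared UNIQUE → unique.
- user_agent: declared UNIQUE → unique.
- invoice_id: no UNIQUE or single-column PK constraint.
- url: no UNIQUE or single-column PK constraint.
- expires_at: single-column PRIMARY KEY → unique.
- ip: declared UNIQUE → unique.
- trial_days: no UNIQUE or single-column PK constraint.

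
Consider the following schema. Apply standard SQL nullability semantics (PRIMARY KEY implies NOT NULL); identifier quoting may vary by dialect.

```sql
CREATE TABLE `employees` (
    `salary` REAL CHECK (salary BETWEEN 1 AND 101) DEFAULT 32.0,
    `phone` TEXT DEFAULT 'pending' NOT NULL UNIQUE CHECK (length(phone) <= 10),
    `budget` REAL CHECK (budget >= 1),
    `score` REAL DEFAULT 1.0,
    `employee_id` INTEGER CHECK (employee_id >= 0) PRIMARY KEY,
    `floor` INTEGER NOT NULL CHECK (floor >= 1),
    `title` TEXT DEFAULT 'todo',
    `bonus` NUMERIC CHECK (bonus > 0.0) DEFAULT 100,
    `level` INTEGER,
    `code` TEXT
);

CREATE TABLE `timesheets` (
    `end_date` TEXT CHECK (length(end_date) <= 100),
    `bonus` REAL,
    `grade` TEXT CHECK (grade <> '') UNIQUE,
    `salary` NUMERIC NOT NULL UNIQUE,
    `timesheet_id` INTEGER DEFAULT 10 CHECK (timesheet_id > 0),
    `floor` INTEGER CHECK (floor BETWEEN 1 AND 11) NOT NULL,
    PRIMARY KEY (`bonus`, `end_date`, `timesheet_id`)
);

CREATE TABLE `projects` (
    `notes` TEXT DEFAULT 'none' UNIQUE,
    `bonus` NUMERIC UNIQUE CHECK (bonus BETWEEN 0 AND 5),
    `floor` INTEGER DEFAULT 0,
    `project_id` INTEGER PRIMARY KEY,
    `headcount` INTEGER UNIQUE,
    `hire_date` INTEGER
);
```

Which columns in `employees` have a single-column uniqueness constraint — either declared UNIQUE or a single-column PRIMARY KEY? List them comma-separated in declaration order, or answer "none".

- salary: no UNIQUE or single-column PK constraint.
- phone: declared UNIQUE → unique.
- budget: no UNIQUE or single-column PK constraint.
- score: no UNIQUE or single-column PK constraint.
- employee_id: single-column PRIMARY KEY → unique.
- floor: no UNIQUE or single-column PK constraint.
- title: no UNIQUE or single-column PK constraint.
- bonus: no UNIQUE or single-column PK constraint.
- level: no UNIQUE or single-column PK constraint.
- code: no UNIQUE or single-column PK constraint.

phone, employee_id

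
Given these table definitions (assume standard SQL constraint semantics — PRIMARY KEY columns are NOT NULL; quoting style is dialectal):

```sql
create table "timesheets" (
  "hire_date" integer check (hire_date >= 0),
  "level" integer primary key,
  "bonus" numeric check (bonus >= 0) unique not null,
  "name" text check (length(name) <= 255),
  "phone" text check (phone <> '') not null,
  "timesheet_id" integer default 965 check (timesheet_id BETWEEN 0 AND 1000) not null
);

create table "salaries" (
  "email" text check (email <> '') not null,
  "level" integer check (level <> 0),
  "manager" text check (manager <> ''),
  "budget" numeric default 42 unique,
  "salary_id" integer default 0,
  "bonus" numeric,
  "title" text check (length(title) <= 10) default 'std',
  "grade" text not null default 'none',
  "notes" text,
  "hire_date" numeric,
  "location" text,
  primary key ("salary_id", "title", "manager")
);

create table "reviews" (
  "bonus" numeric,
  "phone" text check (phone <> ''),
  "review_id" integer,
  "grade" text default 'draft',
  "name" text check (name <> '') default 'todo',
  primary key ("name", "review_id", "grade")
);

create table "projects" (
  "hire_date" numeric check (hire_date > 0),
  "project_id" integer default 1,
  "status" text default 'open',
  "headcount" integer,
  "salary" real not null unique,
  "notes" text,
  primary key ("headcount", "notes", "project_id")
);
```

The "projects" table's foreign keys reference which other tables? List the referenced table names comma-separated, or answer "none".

No column in projects has a REFERENCES clause.

none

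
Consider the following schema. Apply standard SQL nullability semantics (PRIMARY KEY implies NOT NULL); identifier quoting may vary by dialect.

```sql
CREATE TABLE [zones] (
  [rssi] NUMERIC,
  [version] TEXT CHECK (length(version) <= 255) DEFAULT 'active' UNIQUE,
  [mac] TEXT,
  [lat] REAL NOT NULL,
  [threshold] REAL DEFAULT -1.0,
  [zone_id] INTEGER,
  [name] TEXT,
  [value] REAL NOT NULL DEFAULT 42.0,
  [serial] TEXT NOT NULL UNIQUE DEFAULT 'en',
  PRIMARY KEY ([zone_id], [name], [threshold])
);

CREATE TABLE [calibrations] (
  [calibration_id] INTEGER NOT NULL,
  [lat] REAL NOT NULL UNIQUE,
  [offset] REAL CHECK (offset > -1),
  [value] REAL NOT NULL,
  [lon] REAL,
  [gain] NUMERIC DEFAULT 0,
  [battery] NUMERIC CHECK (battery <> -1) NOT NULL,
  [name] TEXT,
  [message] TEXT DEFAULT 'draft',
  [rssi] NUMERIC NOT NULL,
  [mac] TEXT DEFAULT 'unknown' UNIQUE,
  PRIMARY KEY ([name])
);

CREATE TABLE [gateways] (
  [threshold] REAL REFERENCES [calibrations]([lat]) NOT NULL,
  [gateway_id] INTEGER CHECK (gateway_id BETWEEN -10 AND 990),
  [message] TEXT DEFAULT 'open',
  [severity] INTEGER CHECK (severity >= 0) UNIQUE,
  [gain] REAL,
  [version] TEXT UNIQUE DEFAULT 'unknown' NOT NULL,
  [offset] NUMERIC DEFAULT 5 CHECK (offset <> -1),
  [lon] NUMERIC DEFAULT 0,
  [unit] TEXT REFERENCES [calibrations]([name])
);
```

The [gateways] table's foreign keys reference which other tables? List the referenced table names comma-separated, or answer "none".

- threshold REFERENCES calibrations(lat).
- unit REFERENCES calibrations(name).

calibrations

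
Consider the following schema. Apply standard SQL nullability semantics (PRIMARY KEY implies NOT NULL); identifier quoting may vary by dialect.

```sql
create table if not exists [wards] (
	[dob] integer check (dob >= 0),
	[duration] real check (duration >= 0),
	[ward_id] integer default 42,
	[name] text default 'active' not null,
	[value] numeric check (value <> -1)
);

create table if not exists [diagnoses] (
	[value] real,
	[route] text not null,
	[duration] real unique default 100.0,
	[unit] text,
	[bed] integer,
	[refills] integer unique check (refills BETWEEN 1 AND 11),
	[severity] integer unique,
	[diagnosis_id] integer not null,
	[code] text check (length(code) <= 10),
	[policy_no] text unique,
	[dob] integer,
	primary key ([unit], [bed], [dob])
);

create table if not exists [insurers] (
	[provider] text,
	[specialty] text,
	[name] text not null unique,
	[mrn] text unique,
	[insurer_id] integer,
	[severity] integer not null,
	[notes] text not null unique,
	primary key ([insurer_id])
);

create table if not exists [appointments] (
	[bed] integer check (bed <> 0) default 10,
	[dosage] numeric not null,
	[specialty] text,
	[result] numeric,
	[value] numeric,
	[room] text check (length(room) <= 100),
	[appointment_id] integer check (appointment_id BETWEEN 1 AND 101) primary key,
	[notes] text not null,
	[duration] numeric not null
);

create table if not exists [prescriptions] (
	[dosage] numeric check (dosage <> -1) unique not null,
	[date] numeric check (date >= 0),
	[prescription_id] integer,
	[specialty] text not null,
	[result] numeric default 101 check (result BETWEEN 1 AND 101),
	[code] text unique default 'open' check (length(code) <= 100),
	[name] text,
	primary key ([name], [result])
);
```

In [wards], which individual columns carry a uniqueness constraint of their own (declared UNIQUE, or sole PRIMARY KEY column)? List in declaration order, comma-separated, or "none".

- dob: no UNIQUE or single-column PK constraint.
- duration: no UNIQUE or single-column PK constraint.
- ward_id: no UNIQUE or single-column PK constraint.
- name: no UNIQUE or single-column PK constraint.
- value: no UNIQUE or single-column PK constraint.

none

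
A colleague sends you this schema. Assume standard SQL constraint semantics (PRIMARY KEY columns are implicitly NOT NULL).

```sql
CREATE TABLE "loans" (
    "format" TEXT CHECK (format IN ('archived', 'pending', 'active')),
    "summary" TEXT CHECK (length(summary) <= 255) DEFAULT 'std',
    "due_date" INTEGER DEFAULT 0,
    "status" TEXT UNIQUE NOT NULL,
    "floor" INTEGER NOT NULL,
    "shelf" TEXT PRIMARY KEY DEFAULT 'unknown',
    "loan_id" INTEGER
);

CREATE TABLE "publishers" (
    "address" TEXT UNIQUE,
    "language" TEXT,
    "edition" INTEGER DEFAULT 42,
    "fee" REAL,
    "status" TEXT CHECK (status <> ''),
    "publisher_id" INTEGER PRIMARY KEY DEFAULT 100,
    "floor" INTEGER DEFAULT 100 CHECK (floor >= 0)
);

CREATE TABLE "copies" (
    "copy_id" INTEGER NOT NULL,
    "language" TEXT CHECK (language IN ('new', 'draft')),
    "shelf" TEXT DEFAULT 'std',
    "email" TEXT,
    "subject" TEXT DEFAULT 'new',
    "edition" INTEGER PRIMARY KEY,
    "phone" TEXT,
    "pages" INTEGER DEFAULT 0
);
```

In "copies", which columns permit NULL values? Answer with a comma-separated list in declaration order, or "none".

- copy_id: declared NOT NULL → not nullable.
- language: CHECK does not forbid NULL (a CHECK constraint passes when its expression is NULL) → nullable.
- shelf: DEFAULT only fills an omitted column; an explicit NULL is still allowed → nullable.
- email: no NOT NULL constraint applies → nullable.
- subject: DEFAULT only fills an omitted column; an explicit NULL is still allowed → nullable.
- edition: part of the PRIMARY KEY, which implies NOT NULL → not nullable.
- phone: no NOT NULL constraint applies → nullable.
- pages: DEFAULT only fills an omitted column; an explicit NULL is still allowed → nullable.

language, shelf, email, subject, phone, pages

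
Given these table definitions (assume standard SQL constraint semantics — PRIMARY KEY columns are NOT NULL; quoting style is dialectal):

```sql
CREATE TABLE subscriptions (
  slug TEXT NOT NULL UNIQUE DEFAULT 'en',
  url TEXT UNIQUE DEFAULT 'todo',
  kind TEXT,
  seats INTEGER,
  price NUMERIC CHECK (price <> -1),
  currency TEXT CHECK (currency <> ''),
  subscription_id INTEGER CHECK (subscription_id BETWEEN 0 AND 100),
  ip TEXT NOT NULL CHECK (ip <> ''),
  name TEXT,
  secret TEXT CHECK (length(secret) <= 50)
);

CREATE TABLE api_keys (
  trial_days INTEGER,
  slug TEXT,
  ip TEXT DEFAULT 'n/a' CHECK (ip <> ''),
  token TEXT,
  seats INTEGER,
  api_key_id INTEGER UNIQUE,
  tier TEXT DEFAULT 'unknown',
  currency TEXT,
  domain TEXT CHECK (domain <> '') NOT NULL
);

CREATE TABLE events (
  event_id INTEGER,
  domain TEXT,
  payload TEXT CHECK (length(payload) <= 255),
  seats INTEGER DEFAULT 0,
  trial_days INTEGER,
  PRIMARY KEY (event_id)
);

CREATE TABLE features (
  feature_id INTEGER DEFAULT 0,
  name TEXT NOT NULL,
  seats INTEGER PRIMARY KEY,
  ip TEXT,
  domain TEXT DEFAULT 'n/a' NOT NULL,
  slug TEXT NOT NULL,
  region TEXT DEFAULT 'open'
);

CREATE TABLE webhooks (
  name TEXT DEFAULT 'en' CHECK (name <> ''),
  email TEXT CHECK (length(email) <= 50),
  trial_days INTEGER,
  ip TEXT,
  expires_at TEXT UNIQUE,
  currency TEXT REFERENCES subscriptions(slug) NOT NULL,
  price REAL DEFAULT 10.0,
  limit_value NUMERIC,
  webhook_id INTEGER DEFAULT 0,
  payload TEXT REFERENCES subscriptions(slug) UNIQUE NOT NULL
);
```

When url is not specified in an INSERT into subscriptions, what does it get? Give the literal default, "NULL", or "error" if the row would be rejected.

'todo'

url has an explicit DEFAULT 'todo'.
When the column is omitted from an INSERT, that default is used.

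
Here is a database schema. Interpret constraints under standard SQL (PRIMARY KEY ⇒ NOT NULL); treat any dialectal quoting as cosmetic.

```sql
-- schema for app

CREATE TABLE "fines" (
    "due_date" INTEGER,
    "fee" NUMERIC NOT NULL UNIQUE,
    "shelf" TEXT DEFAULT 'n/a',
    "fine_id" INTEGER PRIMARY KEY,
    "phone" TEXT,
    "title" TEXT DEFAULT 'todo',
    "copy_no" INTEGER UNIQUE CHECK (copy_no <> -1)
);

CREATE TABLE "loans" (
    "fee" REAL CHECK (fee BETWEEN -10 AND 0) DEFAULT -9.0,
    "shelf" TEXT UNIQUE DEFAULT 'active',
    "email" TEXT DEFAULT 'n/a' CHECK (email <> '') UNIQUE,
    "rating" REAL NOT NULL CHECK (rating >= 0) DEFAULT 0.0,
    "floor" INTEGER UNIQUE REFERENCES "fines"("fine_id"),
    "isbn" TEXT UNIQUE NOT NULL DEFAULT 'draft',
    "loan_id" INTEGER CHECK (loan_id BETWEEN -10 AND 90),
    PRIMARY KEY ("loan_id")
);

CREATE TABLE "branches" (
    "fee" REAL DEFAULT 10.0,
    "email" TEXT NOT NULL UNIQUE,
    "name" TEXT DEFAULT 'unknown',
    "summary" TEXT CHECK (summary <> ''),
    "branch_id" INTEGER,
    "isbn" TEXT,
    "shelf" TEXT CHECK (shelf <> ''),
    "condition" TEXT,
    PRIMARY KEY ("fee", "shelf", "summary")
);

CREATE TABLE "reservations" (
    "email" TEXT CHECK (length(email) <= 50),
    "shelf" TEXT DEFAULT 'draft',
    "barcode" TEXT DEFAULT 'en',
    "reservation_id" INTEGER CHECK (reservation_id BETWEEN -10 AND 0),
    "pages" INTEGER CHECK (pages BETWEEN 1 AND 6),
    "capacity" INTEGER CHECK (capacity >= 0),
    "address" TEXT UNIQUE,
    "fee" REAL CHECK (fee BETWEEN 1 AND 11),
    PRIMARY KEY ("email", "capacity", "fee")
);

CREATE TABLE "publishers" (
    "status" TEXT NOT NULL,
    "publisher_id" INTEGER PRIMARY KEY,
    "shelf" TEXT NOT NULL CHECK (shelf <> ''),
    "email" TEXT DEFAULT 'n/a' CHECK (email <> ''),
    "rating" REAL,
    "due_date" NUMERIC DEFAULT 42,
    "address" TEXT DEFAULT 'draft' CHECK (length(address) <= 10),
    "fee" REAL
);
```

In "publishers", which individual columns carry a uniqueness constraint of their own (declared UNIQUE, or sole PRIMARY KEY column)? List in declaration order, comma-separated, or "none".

- status: no UNIQUE or single-column PK constraint.
- publisher_id: single-column PRIMARY KEY → unique.
- shelf: no UNIQUE or single-column PK constraint.
- email: no UNIQUE or single-column PK constraint.
- rating: no UNIQUE or single-column PK constraint.
- due_date: no UNIQUE or single-column PK constraint.
- address: no UNIQUE or single-column PK constraint.
- fee: no UNIQUE or single-column PK constraint.

publisher_id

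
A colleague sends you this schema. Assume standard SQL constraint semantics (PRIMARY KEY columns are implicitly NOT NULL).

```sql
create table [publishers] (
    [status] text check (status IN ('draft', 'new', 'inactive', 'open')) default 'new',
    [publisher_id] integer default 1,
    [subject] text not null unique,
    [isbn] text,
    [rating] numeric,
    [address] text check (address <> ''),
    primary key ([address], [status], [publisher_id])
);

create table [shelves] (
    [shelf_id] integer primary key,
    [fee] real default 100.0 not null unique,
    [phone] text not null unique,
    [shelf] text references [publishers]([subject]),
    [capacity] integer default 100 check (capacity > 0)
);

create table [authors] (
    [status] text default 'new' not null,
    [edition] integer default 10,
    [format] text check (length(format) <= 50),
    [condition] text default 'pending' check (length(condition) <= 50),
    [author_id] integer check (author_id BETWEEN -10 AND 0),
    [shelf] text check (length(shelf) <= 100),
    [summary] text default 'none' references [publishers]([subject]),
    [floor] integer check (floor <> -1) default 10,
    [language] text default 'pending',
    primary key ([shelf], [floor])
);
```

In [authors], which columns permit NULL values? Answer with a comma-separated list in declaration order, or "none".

edition, format, condition, author_id, summary, language

- status: declared NOT NULL → not nullable.
- edition: DEFAULT only fills an omitted column; an explicit NULL is still allowed → nullable.
- format: CHECK does not forbid NULL (a CHECK constraint passes when its expression is NULL) → nullable.
- condition: CHECK does not forbid NULL (a CHECK constraint passes when its expression is NULL) → nullable.
- author_id: CHECK does not forbid NULL (a CHECK constraint passes when its expression is NULL) → nullable.
- shelf: part of the PRIMARY KEY, which implies NOT NULL → not nullable.
- summary: a foreign key column may be NULL unless separately constrained → nullable.
- floor: part of the PRIMARY KEY, which implies NOT NULL → not nullable.
- language: DEFAULT only fills an omitted column; an explicit NULL is still allowed → nullable.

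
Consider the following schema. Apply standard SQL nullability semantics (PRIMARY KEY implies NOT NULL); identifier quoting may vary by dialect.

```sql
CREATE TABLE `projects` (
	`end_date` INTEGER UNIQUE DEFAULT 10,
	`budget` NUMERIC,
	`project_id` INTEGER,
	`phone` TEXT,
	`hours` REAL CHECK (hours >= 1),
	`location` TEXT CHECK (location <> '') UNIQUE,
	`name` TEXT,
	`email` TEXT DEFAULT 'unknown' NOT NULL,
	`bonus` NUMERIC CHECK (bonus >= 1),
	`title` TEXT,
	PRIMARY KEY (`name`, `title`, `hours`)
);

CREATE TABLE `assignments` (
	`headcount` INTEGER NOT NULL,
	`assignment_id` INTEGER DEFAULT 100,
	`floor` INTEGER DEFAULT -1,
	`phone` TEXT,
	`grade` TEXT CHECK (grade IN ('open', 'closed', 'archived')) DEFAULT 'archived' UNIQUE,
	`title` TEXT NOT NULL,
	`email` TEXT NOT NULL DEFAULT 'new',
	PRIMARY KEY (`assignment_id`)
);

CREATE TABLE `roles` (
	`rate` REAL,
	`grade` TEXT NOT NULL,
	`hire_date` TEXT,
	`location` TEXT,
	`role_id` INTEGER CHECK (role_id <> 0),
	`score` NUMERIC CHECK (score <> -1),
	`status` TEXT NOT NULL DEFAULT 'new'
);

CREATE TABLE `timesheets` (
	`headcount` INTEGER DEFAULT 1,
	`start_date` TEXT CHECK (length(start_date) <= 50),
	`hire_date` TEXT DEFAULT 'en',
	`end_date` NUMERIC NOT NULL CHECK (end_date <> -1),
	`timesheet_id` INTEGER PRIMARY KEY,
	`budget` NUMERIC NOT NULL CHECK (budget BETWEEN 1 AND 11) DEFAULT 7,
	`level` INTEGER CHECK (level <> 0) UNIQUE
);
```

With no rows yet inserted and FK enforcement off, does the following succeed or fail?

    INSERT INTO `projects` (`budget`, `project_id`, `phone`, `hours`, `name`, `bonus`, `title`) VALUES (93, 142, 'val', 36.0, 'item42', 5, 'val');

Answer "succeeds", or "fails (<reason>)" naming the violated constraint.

succeeds

NOT NULL columns: email defaults to 'unknown'; hours is supplied; name is supplied; title is supplied.
CHECK constraints: 36.0 satisfies (hours >= 1); 5 satisfies (bonus >= 1).
No constraint is violated.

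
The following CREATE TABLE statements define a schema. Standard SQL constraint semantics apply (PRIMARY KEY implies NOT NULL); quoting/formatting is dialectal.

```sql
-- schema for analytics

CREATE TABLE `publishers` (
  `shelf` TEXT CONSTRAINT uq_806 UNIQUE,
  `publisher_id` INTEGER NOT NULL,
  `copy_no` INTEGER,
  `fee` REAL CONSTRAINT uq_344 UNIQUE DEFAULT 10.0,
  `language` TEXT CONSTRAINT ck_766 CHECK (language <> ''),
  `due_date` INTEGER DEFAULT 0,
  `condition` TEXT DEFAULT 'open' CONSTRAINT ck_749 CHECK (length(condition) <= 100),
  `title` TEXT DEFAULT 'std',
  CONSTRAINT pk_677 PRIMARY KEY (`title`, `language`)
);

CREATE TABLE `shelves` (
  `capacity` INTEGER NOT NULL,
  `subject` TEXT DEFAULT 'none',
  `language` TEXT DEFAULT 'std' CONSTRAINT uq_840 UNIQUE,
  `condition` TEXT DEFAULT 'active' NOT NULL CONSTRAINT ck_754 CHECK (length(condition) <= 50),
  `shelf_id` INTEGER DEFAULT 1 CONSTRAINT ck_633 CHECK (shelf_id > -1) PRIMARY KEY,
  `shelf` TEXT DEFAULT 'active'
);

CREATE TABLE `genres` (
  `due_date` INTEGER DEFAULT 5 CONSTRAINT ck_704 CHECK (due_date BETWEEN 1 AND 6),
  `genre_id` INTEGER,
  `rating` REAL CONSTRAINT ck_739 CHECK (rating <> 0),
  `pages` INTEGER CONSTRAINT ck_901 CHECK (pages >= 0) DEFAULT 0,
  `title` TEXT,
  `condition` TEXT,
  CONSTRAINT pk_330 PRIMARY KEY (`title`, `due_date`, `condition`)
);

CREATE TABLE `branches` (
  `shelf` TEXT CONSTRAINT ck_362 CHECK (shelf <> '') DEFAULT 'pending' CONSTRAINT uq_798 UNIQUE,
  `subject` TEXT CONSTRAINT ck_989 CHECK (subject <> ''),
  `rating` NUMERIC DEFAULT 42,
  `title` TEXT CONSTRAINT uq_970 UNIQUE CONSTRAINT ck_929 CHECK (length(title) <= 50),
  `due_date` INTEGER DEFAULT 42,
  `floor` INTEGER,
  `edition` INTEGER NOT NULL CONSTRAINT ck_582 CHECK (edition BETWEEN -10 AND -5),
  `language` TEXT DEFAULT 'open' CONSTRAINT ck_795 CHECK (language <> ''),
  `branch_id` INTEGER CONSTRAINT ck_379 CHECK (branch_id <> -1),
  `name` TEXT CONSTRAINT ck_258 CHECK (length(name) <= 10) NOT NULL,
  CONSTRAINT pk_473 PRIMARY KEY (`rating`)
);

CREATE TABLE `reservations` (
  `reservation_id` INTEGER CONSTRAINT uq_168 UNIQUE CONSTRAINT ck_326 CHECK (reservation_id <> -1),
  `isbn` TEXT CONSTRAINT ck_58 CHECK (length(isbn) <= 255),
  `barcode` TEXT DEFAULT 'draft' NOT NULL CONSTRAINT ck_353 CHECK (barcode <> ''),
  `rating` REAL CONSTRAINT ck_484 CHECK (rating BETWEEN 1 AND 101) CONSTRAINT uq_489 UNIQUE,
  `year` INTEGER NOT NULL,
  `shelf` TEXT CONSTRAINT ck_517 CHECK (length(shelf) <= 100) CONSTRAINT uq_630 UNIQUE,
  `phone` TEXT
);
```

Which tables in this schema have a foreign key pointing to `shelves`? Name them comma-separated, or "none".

No REFERENCES clause anywhere in the schema names shelves.

none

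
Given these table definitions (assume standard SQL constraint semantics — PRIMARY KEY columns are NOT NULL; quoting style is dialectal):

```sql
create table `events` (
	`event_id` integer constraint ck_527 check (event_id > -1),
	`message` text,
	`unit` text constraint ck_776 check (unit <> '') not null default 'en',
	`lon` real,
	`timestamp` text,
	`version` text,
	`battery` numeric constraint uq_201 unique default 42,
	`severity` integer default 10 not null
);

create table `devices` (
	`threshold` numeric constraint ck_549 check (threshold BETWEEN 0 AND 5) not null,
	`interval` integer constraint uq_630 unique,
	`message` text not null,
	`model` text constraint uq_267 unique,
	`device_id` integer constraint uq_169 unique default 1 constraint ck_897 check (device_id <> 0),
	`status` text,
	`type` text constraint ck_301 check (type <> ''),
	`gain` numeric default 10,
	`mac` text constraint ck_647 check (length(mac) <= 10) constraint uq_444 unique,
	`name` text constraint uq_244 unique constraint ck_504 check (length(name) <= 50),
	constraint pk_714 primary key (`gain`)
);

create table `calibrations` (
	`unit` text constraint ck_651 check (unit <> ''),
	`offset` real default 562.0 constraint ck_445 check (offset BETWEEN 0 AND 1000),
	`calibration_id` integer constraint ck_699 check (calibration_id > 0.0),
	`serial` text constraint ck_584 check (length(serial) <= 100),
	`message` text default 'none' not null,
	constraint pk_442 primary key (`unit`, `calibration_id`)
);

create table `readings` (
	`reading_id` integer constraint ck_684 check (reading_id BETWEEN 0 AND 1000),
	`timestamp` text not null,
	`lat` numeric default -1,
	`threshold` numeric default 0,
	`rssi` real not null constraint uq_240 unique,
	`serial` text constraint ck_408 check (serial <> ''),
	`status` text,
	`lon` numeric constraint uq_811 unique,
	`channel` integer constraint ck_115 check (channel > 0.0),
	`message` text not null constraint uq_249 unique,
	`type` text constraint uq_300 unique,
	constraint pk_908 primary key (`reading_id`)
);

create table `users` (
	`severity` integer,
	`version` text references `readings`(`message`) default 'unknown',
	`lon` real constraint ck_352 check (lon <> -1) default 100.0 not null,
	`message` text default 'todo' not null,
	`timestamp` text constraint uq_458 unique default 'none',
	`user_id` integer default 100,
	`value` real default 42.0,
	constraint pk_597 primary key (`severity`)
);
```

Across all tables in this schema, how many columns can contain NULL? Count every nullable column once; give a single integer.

events: 6 nullable (event_id, message, lon, timestamp, version, battery — PK none and explicit NOT NULL columns excluded).
devices: 7 nullable (interval, model, device_id, status, type, mac, name — PK (gain) and explicit NOT NULL columns excluded).
calibrations: 2 nullable (offset, serial — PK (unit, calibration_id) and explicit NOT NULL columns excluded).
readings: 7 nullable (lat, threshold, serial, status, lon, channel, type — PK (reading_id) and explicit NOT NULL columns excluded).
users: 4 nullable (version, timestamp, user_id, value — PK (severity) and explicit NOT NULL columns excluded).
Total: 6 + 7 + 2 + 7 + 4 = 26.

26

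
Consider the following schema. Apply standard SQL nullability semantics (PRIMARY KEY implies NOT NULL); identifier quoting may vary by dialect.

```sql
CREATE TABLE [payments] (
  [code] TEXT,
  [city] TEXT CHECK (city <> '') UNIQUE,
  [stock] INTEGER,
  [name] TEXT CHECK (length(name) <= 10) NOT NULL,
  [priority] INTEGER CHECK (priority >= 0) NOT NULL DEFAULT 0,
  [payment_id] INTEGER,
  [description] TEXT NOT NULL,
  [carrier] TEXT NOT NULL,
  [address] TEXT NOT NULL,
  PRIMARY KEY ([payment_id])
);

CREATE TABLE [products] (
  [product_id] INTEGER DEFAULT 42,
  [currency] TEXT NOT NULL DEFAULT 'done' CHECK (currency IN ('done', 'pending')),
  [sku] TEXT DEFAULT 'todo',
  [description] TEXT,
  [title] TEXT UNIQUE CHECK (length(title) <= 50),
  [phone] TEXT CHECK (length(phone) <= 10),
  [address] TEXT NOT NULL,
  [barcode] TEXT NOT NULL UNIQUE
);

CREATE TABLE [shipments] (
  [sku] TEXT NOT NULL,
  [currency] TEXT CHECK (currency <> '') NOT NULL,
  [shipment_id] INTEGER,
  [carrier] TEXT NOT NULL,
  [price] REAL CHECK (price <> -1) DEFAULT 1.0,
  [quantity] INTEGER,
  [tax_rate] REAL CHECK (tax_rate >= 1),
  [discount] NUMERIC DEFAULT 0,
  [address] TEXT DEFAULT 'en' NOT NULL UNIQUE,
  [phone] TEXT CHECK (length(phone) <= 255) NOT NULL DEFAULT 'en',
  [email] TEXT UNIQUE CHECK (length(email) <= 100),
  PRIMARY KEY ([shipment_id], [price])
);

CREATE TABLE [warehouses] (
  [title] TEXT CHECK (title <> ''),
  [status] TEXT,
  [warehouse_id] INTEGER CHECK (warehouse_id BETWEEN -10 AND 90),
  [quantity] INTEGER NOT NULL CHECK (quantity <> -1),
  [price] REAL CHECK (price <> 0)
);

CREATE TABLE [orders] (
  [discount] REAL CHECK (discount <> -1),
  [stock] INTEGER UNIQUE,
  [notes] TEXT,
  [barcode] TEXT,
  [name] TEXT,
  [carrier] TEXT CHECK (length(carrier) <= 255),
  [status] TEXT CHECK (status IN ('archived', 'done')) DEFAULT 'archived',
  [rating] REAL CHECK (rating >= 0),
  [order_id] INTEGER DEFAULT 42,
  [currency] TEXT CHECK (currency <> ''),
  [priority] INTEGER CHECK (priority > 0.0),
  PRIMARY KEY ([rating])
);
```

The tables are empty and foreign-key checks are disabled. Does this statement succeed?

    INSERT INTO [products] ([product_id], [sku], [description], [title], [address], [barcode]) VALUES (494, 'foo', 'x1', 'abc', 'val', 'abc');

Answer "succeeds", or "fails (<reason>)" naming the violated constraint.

NOT NULL columns: address is supplied; barcode is supplied; currency defaults to 'done'.
CHECK constraints: 'abc' satisfies (length(title) <= 50).
No constraint is violated.

succeeds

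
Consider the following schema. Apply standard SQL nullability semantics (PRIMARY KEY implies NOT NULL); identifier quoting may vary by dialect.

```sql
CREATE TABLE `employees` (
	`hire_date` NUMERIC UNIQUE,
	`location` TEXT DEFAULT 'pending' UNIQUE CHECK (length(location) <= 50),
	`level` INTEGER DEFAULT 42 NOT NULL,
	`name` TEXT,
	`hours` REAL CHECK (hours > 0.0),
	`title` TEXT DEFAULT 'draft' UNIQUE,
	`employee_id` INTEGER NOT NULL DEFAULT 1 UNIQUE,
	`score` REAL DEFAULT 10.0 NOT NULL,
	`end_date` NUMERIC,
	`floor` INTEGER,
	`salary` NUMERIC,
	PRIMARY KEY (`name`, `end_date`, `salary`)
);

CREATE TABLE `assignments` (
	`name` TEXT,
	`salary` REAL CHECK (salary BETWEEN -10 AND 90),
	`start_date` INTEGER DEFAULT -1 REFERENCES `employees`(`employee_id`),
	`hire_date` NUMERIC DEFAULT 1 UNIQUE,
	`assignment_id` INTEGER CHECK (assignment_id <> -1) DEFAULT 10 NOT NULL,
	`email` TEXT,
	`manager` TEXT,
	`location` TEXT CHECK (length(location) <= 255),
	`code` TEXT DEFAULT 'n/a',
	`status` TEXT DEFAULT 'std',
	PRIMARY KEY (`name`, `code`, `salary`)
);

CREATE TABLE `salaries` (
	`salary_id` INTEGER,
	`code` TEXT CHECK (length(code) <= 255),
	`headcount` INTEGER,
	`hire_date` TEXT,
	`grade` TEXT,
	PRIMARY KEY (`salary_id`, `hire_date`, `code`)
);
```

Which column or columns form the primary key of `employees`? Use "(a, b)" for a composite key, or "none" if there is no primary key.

A table-level PRIMARY KEY clause names 3 columns: name, end_date, salary.
This is a composite key — the combination is unique, not each column individually.

(name, end_date, salary)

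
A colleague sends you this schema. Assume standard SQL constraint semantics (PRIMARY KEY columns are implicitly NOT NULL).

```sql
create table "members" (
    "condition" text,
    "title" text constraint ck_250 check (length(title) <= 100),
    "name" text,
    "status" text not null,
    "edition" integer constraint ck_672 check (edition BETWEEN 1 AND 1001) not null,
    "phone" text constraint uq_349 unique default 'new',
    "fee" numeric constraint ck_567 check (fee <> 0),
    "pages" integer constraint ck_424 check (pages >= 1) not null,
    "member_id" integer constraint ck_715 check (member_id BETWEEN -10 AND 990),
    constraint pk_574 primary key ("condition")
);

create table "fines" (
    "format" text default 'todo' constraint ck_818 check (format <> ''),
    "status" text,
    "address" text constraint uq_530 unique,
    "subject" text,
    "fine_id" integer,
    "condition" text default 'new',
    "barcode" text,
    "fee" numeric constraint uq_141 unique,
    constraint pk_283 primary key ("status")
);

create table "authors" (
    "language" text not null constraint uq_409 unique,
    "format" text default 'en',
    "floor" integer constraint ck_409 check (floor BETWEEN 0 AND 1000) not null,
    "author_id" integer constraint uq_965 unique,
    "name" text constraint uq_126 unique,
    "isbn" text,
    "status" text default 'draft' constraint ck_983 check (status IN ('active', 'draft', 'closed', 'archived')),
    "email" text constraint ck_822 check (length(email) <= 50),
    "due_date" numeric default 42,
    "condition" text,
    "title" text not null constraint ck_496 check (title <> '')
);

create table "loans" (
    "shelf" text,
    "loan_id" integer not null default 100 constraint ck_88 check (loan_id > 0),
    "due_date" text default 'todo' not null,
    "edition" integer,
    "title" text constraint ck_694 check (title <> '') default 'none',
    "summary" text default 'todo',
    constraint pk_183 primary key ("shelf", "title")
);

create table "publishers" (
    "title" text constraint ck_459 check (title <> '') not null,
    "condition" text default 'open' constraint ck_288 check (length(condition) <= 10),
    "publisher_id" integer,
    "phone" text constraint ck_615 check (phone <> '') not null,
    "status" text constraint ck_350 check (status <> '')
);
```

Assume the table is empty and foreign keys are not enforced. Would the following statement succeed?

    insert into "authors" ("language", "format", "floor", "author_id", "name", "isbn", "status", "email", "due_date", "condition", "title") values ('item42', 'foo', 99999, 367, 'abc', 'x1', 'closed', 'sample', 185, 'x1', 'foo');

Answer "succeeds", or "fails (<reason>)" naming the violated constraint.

The value 99999 for floor violates CHECK (floor BETWEEN 0 AND 1000).

fails (CHECK on floor)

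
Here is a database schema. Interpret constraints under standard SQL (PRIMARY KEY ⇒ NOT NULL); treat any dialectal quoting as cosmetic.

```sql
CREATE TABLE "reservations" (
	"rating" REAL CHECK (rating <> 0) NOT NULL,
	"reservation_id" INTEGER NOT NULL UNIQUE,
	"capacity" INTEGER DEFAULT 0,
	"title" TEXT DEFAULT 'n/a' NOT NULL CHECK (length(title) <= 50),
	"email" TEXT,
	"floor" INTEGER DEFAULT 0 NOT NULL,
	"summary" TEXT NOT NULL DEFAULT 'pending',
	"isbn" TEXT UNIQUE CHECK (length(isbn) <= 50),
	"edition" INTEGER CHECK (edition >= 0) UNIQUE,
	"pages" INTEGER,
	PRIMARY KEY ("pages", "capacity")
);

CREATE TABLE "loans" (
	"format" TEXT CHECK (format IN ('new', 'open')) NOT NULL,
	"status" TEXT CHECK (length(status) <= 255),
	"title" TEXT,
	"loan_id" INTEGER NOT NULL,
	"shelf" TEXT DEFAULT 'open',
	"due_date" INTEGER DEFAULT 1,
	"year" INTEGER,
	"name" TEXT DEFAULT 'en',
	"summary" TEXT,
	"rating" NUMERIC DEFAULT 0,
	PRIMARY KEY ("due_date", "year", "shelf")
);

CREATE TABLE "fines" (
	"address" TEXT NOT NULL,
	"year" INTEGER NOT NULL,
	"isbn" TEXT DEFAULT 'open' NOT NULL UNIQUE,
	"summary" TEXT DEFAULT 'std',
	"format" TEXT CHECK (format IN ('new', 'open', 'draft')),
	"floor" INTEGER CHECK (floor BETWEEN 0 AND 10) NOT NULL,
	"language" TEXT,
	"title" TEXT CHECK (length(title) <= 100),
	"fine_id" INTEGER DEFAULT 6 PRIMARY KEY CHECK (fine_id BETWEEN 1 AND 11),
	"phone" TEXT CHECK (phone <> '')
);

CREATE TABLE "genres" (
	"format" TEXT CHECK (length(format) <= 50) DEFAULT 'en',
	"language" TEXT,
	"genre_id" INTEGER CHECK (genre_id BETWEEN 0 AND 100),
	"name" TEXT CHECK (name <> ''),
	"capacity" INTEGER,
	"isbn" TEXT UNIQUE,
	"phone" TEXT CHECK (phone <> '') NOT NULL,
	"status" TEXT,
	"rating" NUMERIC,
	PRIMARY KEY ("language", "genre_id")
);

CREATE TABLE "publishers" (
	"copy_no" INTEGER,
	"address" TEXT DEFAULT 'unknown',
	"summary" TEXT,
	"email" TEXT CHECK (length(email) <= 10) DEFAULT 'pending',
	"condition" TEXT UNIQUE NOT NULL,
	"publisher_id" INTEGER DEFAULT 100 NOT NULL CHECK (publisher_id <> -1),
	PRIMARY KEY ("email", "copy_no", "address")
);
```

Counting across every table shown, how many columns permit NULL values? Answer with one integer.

reservations: 3 nullable (email, isbn, edition — PK (pages, capacity) and explicit NOT NULL columns excluded).
loans: 5 nullable (status, title, name, summary, rating — PK (due_date, year, shelf) and explicit NOT NULL columns excluded).
fines: 5 nullable (summary, format, language, title, phone — PK (fine_id) and explicit NOT NULL columns excluded).
genres: 6 nullable (format, name, capacity, isbn, status, rating — PK (language, genre_id) and explicit NOT NULL columns excluded).
publishers: 1 nullable (summary — PK (email, copy_no, address) and explicit NOT NULL columns excluded).
Total: 3 + 5 + 5 + 6 + 1 = 20.

20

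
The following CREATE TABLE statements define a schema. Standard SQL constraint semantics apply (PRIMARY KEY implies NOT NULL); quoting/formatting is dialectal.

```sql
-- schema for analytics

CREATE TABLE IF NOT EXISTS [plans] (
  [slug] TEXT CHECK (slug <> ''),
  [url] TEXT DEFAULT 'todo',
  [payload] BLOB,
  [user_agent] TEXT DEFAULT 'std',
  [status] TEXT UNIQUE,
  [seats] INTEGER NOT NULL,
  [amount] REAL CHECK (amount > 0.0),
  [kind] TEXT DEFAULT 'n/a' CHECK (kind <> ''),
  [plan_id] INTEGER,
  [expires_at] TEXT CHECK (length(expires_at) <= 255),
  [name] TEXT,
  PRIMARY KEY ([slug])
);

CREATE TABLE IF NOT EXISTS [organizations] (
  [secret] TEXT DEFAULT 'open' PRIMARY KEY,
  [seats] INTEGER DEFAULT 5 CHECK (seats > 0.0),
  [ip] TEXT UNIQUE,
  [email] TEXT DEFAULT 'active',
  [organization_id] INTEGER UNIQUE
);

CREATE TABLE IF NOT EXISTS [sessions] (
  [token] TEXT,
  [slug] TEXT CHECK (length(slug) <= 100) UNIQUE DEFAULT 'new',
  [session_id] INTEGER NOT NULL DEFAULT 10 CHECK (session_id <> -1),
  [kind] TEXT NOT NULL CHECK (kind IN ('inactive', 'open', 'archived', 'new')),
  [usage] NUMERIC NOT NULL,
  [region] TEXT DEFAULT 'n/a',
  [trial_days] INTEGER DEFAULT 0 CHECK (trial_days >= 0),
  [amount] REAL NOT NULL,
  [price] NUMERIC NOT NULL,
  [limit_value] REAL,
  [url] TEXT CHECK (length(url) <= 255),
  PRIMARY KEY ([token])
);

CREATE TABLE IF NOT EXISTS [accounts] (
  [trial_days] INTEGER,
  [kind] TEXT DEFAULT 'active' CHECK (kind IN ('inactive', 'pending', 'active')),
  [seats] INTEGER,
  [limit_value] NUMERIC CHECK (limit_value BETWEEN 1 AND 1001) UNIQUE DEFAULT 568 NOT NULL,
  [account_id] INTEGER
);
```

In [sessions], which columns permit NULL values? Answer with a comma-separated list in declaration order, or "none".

slug, region, trial_days, limit_value, url

- token: part of the PRIMARY KEY, which implies NOT NULL → not nullable.
- slug: CHECK does not forbid NULL (a CHECK constraint passes when its expression is NULL) → nullable.
- session_id: declared NOT NULL → not nullable.
- kind: declared NOT NULL → not nullable.
- usage: declared NOT NULL → not nullable.
- region: DEFAULT only fills an omitted column; an explicit NULL is still allowed → nullable.
- trial_days: CHECK does not forbid NULL (a CHECK constraint passes when its expression is NULL) → nullable.
- amount: declared NOT NULL → not nullable.
- price: declared NOT NULL → not nullable.
- limit_value: no NOT NULL constraint applies → nullable.
- url: CHECK does not forbid NULL (a CHECK constraint passes when its expression is NULL) → nullable.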